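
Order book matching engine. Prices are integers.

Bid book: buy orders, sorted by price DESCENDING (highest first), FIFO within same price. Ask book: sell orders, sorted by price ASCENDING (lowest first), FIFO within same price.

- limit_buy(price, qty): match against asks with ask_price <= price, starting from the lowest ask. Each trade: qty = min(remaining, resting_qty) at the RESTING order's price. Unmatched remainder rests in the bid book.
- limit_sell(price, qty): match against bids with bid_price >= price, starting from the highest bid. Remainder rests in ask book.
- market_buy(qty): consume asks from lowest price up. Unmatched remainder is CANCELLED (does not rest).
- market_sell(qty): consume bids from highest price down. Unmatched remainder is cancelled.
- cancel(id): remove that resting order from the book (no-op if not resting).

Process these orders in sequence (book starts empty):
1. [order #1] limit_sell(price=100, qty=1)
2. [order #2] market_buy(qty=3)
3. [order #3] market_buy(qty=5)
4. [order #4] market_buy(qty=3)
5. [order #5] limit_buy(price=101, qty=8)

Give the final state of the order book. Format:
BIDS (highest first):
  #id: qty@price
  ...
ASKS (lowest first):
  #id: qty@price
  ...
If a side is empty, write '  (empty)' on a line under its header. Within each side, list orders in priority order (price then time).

After op 1 [order #1] limit_sell(price=100, qty=1): fills=none; bids=[-] asks=[#1:1@100]
After op 2 [order #2] market_buy(qty=3): fills=#2x#1:1@100; bids=[-] asks=[-]
After op 3 [order #3] market_buy(qty=5): fills=none; bids=[-] asks=[-]
After op 4 [order #4] market_buy(qty=3): fills=none; bids=[-] asks=[-]
After op 5 [order #5] limit_buy(price=101, qty=8): fills=none; bids=[#5:8@101] asks=[-]

Answer: BIDS (highest first):
  #5: 8@101
ASKS (lowest first):
  (empty)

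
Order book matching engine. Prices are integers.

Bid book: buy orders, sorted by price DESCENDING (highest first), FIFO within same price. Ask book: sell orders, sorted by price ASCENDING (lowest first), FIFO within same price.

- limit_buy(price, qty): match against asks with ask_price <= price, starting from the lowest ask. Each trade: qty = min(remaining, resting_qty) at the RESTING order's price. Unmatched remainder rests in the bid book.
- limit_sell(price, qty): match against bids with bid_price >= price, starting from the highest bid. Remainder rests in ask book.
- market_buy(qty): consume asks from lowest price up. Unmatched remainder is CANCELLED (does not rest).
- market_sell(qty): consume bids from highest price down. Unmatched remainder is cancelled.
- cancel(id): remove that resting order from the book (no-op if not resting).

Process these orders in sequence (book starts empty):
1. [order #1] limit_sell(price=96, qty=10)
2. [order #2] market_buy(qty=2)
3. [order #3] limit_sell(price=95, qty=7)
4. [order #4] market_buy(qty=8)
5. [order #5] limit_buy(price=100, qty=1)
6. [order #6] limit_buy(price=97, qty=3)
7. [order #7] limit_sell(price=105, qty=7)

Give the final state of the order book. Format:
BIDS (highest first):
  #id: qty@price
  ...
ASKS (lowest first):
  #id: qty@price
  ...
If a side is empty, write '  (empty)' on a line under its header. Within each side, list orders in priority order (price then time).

After op 1 [order #1] limit_sell(price=96, qty=10): fills=none; bids=[-] asks=[#1:10@96]
After op 2 [order #2] market_buy(qty=2): fills=#2x#1:2@96; bids=[-] asks=[#1:8@96]
After op 3 [order #3] limit_sell(price=95, qty=7): fills=none; bids=[-] asks=[#3:7@95 #1:8@96]
After op 4 [order #4] market_buy(qty=8): fills=#4x#3:7@95 #4x#1:1@96; bids=[-] asks=[#1:7@96]
After op 5 [order #5] limit_buy(price=100, qty=1): fills=#5x#1:1@96; bids=[-] asks=[#1:6@96]
After op 6 [order #6] limit_buy(price=97, qty=3): fills=#6x#1:3@96; bids=[-] asks=[#1:3@96]
After op 7 [order #7] limit_sell(price=105, qty=7): fills=none; bids=[-] asks=[#1:3@96 #7:7@105]

Answer: BIDS (highest first):
  (empty)
ASKS (lowest first):
  #1: 3@96
  #7: 7@105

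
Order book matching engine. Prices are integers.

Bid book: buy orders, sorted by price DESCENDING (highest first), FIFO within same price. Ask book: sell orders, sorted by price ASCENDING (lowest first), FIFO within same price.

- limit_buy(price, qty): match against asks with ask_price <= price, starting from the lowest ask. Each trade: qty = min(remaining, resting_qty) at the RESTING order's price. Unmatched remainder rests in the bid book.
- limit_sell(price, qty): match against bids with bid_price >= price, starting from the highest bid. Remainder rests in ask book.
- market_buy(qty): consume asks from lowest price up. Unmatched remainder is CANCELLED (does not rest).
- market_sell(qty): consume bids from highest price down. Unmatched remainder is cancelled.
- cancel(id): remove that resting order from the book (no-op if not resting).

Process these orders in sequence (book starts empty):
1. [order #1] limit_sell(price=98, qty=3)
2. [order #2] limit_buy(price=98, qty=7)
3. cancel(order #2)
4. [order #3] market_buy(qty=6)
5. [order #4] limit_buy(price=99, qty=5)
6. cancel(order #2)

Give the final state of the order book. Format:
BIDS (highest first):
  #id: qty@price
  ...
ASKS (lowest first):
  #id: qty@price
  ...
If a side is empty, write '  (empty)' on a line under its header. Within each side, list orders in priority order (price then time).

After op 1 [order #1] limit_sell(price=98, qty=3): fills=none; bids=[-] asks=[#1:3@98]
After op 2 [order #2] limit_buy(price=98, qty=7): fills=#2x#1:3@98; bids=[#2:4@98] asks=[-]
After op 3 cancel(order #2): fills=none; bids=[-] asks=[-]
After op 4 [order #3] market_buy(qty=6): fills=none; bids=[-] asks=[-]
After op 5 [order #4] limit_buy(price=99, qty=5): fills=none; bids=[#4:5@99] asks=[-]
After op 6 cancel(order #2): fills=none; bids=[#4:5@99] asks=[-]

Answer: BIDS (highest first):
  #4: 5@99
ASKS (lowest first):
  (empty)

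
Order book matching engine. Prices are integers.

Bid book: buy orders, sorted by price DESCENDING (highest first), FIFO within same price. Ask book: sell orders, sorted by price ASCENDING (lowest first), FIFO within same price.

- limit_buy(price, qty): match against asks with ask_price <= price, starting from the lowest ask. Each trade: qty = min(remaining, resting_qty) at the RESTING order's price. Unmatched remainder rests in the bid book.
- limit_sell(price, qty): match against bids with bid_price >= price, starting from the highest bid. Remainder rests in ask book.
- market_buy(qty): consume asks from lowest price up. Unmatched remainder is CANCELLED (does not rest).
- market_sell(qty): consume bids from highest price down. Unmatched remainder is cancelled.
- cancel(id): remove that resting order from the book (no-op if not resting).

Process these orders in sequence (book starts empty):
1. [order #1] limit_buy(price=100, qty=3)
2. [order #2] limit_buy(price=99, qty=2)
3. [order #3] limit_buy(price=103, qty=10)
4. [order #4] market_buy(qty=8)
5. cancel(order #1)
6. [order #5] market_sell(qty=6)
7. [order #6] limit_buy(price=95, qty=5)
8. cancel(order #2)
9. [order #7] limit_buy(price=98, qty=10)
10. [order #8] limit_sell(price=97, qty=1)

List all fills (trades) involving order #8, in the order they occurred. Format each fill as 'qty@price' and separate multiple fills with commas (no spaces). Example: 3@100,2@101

Answer: 1@103

Derivation:
After op 1 [order #1] limit_buy(price=100, qty=3): fills=none; bids=[#1:3@100] asks=[-]
After op 2 [order #2] limit_buy(price=99, qty=2): fills=none; bids=[#1:3@100 #2:2@99] asks=[-]
After op 3 [order #3] limit_buy(price=103, qty=10): fills=none; bids=[#3:10@103 #1:3@100 #2:2@99] asks=[-]
After op 4 [order #4] market_buy(qty=8): fills=none; bids=[#3:10@103 #1:3@100 #2:2@99] asks=[-]
After op 5 cancel(order #1): fills=none; bids=[#3:10@103 #2:2@99] asks=[-]
After op 6 [order #5] market_sell(qty=6): fills=#3x#5:6@103; bids=[#3:4@103 #2:2@99] asks=[-]
After op 7 [order #6] limit_buy(price=95, qty=5): fills=none; bids=[#3:4@103 #2:2@99 #6:5@95] asks=[-]
After op 8 cancel(order #2): fills=none; bids=[#3:4@103 #6:5@95] asks=[-]
After op 9 [order #7] limit_buy(price=98, qty=10): fills=none; bids=[#3:4@103 #7:10@98 #6:5@95] asks=[-]
After op 10 [order #8] limit_sell(price=97, qty=1): fills=#3x#8:1@103; bids=[#3:3@103 #7:10@98 #6:5@95] asks=[-]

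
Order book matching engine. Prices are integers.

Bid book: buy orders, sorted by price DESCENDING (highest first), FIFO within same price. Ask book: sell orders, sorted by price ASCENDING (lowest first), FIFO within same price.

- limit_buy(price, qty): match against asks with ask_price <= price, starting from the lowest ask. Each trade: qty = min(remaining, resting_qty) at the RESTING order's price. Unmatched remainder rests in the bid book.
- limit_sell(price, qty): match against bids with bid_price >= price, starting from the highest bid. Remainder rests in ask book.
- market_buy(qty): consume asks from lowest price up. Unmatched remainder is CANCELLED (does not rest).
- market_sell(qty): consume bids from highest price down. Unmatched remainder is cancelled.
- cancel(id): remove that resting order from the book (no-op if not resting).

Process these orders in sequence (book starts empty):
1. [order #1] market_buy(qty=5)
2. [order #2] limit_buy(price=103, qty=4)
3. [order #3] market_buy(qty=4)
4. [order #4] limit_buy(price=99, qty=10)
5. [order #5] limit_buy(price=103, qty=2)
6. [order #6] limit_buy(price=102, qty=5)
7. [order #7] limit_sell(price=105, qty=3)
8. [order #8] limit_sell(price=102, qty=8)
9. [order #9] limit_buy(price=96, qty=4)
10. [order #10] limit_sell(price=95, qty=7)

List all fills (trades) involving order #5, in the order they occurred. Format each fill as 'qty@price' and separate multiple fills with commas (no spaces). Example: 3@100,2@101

Answer: 2@103

Derivation:
After op 1 [order #1] market_buy(qty=5): fills=none; bids=[-] asks=[-]
After op 2 [order #2] limit_buy(price=103, qty=4): fills=none; bids=[#2:4@103] asks=[-]
After op 3 [order #3] market_buy(qty=4): fills=none; bids=[#2:4@103] asks=[-]
After op 4 [order #4] limit_buy(price=99, qty=10): fills=none; bids=[#2:4@103 #4:10@99] asks=[-]
After op 5 [order #5] limit_buy(price=103, qty=2): fills=none; bids=[#2:4@103 #5:2@103 #4:10@99] asks=[-]
After op 6 [order #6] limit_buy(price=102, qty=5): fills=none; bids=[#2:4@103 #5:2@103 #6:5@102 #4:10@99] asks=[-]
After op 7 [order #7] limit_sell(price=105, qty=3): fills=none; bids=[#2:4@103 #5:2@103 #6:5@102 #4:10@99] asks=[#7:3@105]
After op 8 [order #8] limit_sell(price=102, qty=8): fills=#2x#8:4@103 #5x#8:2@103 #6x#8:2@102; bids=[#6:3@102 #4:10@99] asks=[#7:3@105]
After op 9 [order #9] limit_buy(price=96, qty=4): fills=none; bids=[#6:3@102 #4:10@99 #9:4@96] asks=[#7:3@105]
After op 10 [order #10] limit_sell(price=95, qty=7): fills=#6x#10:3@102 #4x#10:4@99; bids=[#4:6@99 #9:4@96] asks=[#7:3@105]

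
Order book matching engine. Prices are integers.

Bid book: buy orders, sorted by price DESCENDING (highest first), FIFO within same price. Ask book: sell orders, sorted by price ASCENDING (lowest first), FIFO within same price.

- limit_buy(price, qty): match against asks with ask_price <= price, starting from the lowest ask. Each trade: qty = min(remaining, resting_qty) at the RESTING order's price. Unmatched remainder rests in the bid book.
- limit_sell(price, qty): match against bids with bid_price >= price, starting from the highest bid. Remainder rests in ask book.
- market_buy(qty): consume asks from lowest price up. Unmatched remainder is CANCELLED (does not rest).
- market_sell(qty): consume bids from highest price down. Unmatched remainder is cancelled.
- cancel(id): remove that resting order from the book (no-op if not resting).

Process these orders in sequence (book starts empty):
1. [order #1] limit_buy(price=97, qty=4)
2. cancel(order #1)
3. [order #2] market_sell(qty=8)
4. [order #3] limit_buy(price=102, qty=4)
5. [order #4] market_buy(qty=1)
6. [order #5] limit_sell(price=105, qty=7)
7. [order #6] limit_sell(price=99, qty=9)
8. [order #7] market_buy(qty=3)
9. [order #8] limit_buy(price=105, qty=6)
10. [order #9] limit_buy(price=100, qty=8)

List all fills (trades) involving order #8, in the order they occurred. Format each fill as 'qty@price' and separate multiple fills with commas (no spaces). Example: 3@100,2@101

Answer: 2@99,4@105

Derivation:
After op 1 [order #1] limit_buy(price=97, qty=4): fills=none; bids=[#1:4@97] asks=[-]
After op 2 cancel(order #1): fills=none; bids=[-] asks=[-]
After op 3 [order #2] market_sell(qty=8): fills=none; bids=[-] asks=[-]
After op 4 [order #3] limit_buy(price=102, qty=4): fills=none; bids=[#3:4@102] asks=[-]
After op 5 [order #4] market_buy(qty=1): fills=none; bids=[#3:4@102] asks=[-]
After op 6 [order #5] limit_sell(price=105, qty=7): fills=none; bids=[#3:4@102] asks=[#5:7@105]
After op 7 [order #6] limit_sell(price=99, qty=9): fills=#3x#6:4@102; bids=[-] asks=[#6:5@99 #5:7@105]
After op 8 [order #7] market_buy(qty=3): fills=#7x#6:3@99; bids=[-] asks=[#6:2@99 #5:7@105]
After op 9 [order #8] limit_buy(price=105, qty=6): fills=#8x#6:2@99 #8x#5:4@105; bids=[-] asks=[#5:3@105]
After op 10 [order #9] limit_buy(price=100, qty=8): fills=none; bids=[#9:8@100] asks=[#5:3@105]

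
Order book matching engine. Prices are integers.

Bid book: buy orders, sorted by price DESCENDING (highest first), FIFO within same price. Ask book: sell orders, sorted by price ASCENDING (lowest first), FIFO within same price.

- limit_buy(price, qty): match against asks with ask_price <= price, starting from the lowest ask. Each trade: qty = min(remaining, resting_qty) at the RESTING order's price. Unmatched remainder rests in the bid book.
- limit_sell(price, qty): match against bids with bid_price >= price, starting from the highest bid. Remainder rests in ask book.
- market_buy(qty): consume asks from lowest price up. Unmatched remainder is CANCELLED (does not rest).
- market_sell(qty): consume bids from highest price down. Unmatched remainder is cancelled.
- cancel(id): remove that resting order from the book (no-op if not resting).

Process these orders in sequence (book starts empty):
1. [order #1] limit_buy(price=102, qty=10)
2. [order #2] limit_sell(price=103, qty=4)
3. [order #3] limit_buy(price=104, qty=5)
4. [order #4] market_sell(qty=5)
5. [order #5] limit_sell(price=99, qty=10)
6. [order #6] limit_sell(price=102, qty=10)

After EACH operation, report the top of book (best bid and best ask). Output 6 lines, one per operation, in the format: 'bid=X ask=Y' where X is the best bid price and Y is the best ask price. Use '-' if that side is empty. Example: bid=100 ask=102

After op 1 [order #1] limit_buy(price=102, qty=10): fills=none; bids=[#1:10@102] asks=[-]
After op 2 [order #2] limit_sell(price=103, qty=4): fills=none; bids=[#1:10@102] asks=[#2:4@103]
After op 3 [order #3] limit_buy(price=104, qty=5): fills=#3x#2:4@103; bids=[#3:1@104 #1:10@102] asks=[-]
After op 4 [order #4] market_sell(qty=5): fills=#3x#4:1@104 #1x#4:4@102; bids=[#1:6@102] asks=[-]
After op 5 [order #5] limit_sell(price=99, qty=10): fills=#1x#5:6@102; bids=[-] asks=[#5:4@99]
After op 6 [order #6] limit_sell(price=102, qty=10): fills=none; bids=[-] asks=[#5:4@99 #6:10@102]

Answer: bid=102 ask=-
bid=102 ask=103
bid=104 ask=-
bid=102 ask=-
bid=- ask=99
bid=- ask=99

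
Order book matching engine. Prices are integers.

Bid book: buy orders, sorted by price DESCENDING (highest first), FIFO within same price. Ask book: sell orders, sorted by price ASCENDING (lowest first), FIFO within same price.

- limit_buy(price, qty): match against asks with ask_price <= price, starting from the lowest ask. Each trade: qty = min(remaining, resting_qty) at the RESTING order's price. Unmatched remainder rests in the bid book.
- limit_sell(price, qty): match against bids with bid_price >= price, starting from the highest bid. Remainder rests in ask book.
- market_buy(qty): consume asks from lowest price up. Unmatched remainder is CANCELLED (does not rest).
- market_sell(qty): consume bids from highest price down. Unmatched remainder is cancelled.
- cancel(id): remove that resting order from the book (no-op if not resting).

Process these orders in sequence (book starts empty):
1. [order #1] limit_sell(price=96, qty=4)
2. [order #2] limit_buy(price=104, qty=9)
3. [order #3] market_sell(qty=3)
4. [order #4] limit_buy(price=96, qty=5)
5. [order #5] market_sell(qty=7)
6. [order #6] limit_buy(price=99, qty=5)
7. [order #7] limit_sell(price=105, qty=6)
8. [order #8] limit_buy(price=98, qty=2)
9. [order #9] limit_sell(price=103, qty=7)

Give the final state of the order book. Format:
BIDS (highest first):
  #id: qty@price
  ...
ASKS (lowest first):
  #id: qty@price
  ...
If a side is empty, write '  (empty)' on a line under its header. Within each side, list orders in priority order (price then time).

After op 1 [order #1] limit_sell(price=96, qty=4): fills=none; bids=[-] asks=[#1:4@96]
After op 2 [order #2] limit_buy(price=104, qty=9): fills=#2x#1:4@96; bids=[#2:5@104] asks=[-]
After op 3 [order #3] market_sell(qty=3): fills=#2x#3:3@104; bids=[#2:2@104] asks=[-]
After op 4 [order #4] limit_buy(price=96, qty=5): fills=none; bids=[#2:2@104 #4:5@96] asks=[-]
After op 5 [order #5] market_sell(qty=7): fills=#2x#5:2@104 #4x#5:5@96; bids=[-] asks=[-]
After op 6 [order #6] limit_buy(price=99, qty=5): fills=none; bids=[#6:5@99] asks=[-]
After op 7 [order #7] limit_sell(price=105, qty=6): fills=none; bids=[#6:5@99] asks=[#7:6@105]
After op 8 [order #8] limit_buy(price=98, qty=2): fills=none; bids=[#6:5@99 #8:2@98] asks=[#7:6@105]
After op 9 [order #9] limit_sell(price=103, qty=7): fills=none; bids=[#6:5@99 #8:2@98] asks=[#9:7@103 #7:6@105]

Answer: BIDS (highest first):
  #6: 5@99
  #8: 2@98
ASKS (lowest first):
  #9: 7@103
  #7: 6@105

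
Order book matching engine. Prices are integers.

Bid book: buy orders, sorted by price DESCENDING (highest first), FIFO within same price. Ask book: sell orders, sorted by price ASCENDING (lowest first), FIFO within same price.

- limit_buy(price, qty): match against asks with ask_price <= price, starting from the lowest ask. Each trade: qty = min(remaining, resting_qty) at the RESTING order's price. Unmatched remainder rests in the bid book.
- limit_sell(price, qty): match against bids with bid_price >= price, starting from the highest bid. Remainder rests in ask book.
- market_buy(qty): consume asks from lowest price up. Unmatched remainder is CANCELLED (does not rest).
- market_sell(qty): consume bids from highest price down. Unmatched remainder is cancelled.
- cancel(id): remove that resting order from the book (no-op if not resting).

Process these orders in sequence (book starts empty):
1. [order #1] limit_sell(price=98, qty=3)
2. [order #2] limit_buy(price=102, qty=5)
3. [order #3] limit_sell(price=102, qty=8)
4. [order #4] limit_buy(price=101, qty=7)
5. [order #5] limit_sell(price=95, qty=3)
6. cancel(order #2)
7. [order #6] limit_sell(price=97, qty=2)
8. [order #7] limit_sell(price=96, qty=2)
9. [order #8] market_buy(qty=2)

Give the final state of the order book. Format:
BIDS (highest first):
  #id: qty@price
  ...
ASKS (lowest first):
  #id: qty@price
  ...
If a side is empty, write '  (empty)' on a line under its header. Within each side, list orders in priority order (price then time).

Answer: BIDS (highest first):
  (empty)
ASKS (lowest first):
  #3: 4@102

Derivation:
After op 1 [order #1] limit_sell(price=98, qty=3): fills=none; bids=[-] asks=[#1:3@98]
After op 2 [order #2] limit_buy(price=102, qty=5): fills=#2x#1:3@98; bids=[#2:2@102] asks=[-]
After op 3 [order #3] limit_sell(price=102, qty=8): fills=#2x#3:2@102; bids=[-] asks=[#3:6@102]
After op 4 [order #4] limit_buy(price=101, qty=7): fills=none; bids=[#4:7@101] asks=[#3:6@102]
After op 5 [order #5] limit_sell(price=95, qty=3): fills=#4x#5:3@101; bids=[#4:4@101] asks=[#3:6@102]
After op 6 cancel(order #2): fills=none; bids=[#4:4@101] asks=[#3:6@102]
After op 7 [order #6] limit_sell(price=97, qty=2): fills=#4x#6:2@101; bids=[#4:2@101] asks=[#3:6@102]
After op 8 [order #7] limit_sell(price=96, qty=2): fills=#4x#7:2@101; bids=[-] asks=[#3:6@102]
After op 9 [order #8] market_buy(qty=2): fills=#8x#3:2@102; bids=[-] asks=[#3:4@102]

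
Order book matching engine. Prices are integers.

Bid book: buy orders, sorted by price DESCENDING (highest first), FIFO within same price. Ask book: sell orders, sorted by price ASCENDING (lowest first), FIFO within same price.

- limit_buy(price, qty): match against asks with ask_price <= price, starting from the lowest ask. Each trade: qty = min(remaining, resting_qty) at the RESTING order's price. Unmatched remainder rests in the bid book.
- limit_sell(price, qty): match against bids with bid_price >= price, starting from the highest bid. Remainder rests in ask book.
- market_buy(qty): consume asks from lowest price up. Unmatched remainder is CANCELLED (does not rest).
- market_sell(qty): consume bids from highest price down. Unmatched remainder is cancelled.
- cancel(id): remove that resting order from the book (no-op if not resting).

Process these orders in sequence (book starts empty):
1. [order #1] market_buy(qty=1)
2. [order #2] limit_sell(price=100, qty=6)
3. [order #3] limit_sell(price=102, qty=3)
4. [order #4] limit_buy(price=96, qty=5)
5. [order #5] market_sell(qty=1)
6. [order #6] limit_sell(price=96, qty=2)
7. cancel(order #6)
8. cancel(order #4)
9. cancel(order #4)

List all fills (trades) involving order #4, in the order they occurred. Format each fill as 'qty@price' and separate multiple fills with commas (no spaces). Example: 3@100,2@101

Answer: 1@96,2@96

Derivation:
After op 1 [order #1] market_buy(qty=1): fills=none; bids=[-] asks=[-]
After op 2 [order #2] limit_sell(price=100, qty=6): fills=none; bids=[-] asks=[#2:6@100]
After op 3 [order #3] limit_sell(price=102, qty=3): fills=none; bids=[-] asks=[#2:6@100 #3:3@102]
After op 4 [order #4] limit_buy(price=96, qty=5): fills=none; bids=[#4:5@96] asks=[#2:6@100 #3:3@102]
After op 5 [order #5] market_sell(qty=1): fills=#4x#5:1@96; bids=[#4:4@96] asks=[#2:6@100 #3:3@102]
After op 6 [order #6] limit_sell(price=96, qty=2): fills=#4x#6:2@96; bids=[#4:2@96] asks=[#2:6@100 #3:3@102]
After op 7 cancel(order #6): fills=none; bids=[#4:2@96] asks=[#2:6@100 #3:3@102]
After op 8 cancel(order #4): fills=none; bids=[-] asks=[#2:6@100 #3:3@102]
After op 9 cancel(order #4): fills=none; bids=[-] asks=[#2:6@100 #3:3@102]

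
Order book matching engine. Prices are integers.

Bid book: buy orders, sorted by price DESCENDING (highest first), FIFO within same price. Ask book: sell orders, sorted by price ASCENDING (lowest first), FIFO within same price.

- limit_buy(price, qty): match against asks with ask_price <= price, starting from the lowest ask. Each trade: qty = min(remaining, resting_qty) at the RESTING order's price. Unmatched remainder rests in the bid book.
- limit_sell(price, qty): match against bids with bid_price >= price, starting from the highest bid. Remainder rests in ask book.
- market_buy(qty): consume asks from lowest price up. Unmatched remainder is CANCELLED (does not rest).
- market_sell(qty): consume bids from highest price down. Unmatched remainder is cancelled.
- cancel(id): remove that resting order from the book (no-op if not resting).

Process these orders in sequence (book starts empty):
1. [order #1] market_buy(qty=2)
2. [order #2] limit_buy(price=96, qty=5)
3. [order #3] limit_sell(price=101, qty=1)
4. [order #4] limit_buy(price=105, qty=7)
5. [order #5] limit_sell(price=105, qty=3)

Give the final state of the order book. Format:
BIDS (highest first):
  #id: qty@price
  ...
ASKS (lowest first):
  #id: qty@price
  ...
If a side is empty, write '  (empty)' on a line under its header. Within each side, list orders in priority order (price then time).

After op 1 [order #1] market_buy(qty=2): fills=none; bids=[-] asks=[-]
After op 2 [order #2] limit_buy(price=96, qty=5): fills=none; bids=[#2:5@96] asks=[-]
After op 3 [order #3] limit_sell(price=101, qty=1): fills=none; bids=[#2:5@96] asks=[#3:1@101]
After op 4 [order #4] limit_buy(price=105, qty=7): fills=#4x#3:1@101; bids=[#4:6@105 #2:5@96] asks=[-]
After op 5 [order #5] limit_sell(price=105, qty=3): fills=#4x#5:3@105; bids=[#4:3@105 #2:5@96] asks=[-]

Answer: BIDS (highest first):
  #4: 3@105
  #2: 5@96
ASKS (lowest first):
  (empty)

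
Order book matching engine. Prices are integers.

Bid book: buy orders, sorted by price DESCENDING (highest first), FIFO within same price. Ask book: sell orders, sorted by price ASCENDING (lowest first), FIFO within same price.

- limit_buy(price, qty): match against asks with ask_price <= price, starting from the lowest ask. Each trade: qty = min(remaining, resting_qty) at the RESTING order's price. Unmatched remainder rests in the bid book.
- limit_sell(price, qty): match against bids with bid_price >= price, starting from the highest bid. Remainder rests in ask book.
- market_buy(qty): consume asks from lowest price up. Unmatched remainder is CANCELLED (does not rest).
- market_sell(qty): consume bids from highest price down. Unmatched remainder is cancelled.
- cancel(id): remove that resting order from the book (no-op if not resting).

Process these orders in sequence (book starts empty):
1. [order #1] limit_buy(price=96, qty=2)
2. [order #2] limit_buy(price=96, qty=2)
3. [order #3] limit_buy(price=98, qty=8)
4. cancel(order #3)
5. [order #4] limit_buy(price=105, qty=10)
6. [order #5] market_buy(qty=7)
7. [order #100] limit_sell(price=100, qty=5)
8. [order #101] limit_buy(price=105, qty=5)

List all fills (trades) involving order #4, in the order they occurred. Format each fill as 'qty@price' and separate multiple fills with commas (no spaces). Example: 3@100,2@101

After op 1 [order #1] limit_buy(price=96, qty=2): fills=none; bids=[#1:2@96] asks=[-]
After op 2 [order #2] limit_buy(price=96, qty=2): fills=none; bids=[#1:2@96 #2:2@96] asks=[-]
After op 3 [order #3] limit_buy(price=98, qty=8): fills=none; bids=[#3:8@98 #1:2@96 #2:2@96] asks=[-]
After op 4 cancel(order #3): fills=none; bids=[#1:2@96 #2:2@96] asks=[-]
After op 5 [order #4] limit_buy(price=105, qty=10): fills=none; bids=[#4:10@105 #1:2@96 #2:2@96] asks=[-]
After op 6 [order #5] market_buy(qty=7): fills=none; bids=[#4:10@105 #1:2@96 #2:2@96] asks=[-]
After op 7 [order #100] limit_sell(price=100, qty=5): fills=#4x#100:5@105; bids=[#4:5@105 #1:2@96 #2:2@96] asks=[-]
After op 8 [order #101] limit_buy(price=105, qty=5): fills=none; bids=[#4:5@105 #101:5@105 #1:2@96 #2:2@96] asks=[-]

Answer: 5@105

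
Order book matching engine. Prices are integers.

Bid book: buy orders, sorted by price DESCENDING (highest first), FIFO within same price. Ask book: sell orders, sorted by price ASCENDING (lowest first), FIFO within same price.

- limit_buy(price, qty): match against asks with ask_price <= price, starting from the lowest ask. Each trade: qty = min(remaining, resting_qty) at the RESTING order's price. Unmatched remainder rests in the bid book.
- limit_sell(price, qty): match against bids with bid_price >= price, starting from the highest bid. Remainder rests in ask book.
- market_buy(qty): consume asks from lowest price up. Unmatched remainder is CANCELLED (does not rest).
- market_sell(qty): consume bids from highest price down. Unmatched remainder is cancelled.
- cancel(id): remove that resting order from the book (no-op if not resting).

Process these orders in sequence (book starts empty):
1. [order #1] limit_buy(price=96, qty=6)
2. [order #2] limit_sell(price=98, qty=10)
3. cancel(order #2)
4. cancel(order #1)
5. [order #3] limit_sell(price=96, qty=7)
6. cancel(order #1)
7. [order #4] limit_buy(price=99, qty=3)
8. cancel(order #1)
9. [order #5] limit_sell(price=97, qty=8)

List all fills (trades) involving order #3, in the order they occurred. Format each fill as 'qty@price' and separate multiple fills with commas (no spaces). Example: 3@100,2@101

After op 1 [order #1] limit_buy(price=96, qty=6): fills=none; bids=[#1:6@96] asks=[-]
After op 2 [order #2] limit_sell(price=98, qty=10): fills=none; bids=[#1:6@96] asks=[#2:10@98]
After op 3 cancel(order #2): fills=none; bids=[#1:6@96] asks=[-]
After op 4 cancel(order #1): fills=none; bids=[-] asks=[-]
After op 5 [order #3] limit_sell(price=96, qty=7): fills=none; bids=[-] asks=[#3:7@96]
After op 6 cancel(order #1): fills=none; bids=[-] asks=[#3:7@96]
After op 7 [order #4] limit_buy(price=99, qty=3): fills=#4x#3:3@96; bids=[-] asks=[#3:4@96]
After op 8 cancel(order #1): fills=none; bids=[-] asks=[#3:4@96]
After op 9 [order #5] limit_sell(price=97, qty=8): fills=none; bids=[-] asks=[#3:4@96 #5:8@97]

Answer: 3@96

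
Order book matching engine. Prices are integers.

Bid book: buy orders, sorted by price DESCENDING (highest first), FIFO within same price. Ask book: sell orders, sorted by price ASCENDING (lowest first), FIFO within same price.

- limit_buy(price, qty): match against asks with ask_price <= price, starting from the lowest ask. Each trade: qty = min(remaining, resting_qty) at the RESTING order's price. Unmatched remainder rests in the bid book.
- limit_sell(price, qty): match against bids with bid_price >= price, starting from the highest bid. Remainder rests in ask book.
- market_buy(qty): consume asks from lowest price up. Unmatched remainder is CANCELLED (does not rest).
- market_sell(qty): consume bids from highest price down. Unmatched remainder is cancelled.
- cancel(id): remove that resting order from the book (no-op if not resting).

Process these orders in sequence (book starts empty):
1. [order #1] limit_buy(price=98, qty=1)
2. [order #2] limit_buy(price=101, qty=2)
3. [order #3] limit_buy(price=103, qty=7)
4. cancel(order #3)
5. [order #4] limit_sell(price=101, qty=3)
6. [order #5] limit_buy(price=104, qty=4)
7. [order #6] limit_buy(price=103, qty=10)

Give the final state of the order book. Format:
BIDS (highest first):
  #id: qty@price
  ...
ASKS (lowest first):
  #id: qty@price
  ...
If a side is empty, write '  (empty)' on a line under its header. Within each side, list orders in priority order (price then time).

After op 1 [order #1] limit_buy(price=98, qty=1): fills=none; bids=[#1:1@98] asks=[-]
After op 2 [order #2] limit_buy(price=101, qty=2): fills=none; bids=[#2:2@101 #1:1@98] asks=[-]
After op 3 [order #3] limit_buy(price=103, qty=7): fills=none; bids=[#3:7@103 #2:2@101 #1:1@98] asks=[-]
After op 4 cancel(order #3): fills=none; bids=[#2:2@101 #1:1@98] asks=[-]
After op 5 [order #4] limit_sell(price=101, qty=3): fills=#2x#4:2@101; bids=[#1:1@98] asks=[#4:1@101]
After op 6 [order #5] limit_buy(price=104, qty=4): fills=#5x#4:1@101; bids=[#5:3@104 #1:1@98] asks=[-]
After op 7 [order #6] limit_buy(price=103, qty=10): fills=none; bids=[#5:3@104 #6:10@103 #1:1@98] asks=[-]

Answer: BIDS (highest first):
  #5: 3@104
  #6: 10@103
  #1: 1@98
ASKS (lowest first):
  (empty)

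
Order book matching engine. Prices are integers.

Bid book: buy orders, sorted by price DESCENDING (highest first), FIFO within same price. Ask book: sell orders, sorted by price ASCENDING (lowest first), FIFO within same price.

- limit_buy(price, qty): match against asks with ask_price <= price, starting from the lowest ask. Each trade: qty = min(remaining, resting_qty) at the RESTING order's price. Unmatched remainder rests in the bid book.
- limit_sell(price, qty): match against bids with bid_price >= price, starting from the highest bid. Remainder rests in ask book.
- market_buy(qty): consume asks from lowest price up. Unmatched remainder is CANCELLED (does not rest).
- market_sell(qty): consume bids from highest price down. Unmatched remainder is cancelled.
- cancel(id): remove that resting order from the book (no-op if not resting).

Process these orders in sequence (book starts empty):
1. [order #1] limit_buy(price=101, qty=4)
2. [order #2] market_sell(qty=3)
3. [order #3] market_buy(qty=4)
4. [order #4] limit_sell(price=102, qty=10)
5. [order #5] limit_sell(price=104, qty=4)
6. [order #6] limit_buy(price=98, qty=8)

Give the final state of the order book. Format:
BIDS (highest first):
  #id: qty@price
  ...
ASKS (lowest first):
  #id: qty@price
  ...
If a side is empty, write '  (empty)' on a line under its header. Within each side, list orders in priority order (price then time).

After op 1 [order #1] limit_buy(price=101, qty=4): fills=none; bids=[#1:4@101] asks=[-]
After op 2 [order #2] market_sell(qty=3): fills=#1x#2:3@101; bids=[#1:1@101] asks=[-]
After op 3 [order #3] market_buy(qty=4): fills=none; bids=[#1:1@101] asks=[-]
After op 4 [order #4] limit_sell(price=102, qty=10): fills=none; bids=[#1:1@101] asks=[#4:10@102]
After op 5 [order #5] limit_sell(price=104, qty=4): fills=none; bids=[#1:1@101] asks=[#4:10@102 #5:4@104]
After op 6 [order #6] limit_buy(price=98, qty=8): fills=none; bids=[#1:1@101 #6:8@98] asks=[#4:10@102 #5:4@104]

Answer: BIDS (highest first):
  #1: 1@101
  #6: 8@98
ASKS (lowest first):
  #4: 10@102
  #5: 4@104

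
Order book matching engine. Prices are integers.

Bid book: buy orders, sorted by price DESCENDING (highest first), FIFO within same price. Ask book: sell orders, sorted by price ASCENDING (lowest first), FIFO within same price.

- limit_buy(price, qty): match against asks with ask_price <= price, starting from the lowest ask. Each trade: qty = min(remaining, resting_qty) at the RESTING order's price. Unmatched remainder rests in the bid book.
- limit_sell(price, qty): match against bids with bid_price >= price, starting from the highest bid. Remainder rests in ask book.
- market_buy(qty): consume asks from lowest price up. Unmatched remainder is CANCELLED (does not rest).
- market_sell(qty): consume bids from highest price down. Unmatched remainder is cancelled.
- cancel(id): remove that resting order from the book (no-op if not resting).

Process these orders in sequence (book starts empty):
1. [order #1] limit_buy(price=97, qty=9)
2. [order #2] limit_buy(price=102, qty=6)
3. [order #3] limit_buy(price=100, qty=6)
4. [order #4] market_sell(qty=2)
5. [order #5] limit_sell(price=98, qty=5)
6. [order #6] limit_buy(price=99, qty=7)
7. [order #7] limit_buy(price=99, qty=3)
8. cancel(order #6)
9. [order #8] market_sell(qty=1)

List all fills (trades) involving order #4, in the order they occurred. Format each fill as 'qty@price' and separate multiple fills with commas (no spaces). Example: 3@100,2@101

After op 1 [order #1] limit_buy(price=97, qty=9): fills=none; bids=[#1:9@97] asks=[-]
After op 2 [order #2] limit_buy(price=102, qty=6): fills=none; bids=[#2:6@102 #1:9@97] asks=[-]
After op 3 [order #3] limit_buy(price=100, qty=6): fills=none; bids=[#2:6@102 #3:6@100 #1:9@97] asks=[-]
After op 4 [order #4] market_sell(qty=2): fills=#2x#4:2@102; bids=[#2:4@102 #3:6@100 #1:9@97] asks=[-]
After op 5 [order #5] limit_sell(price=98, qty=5): fills=#2x#5:4@102 #3x#5:1@100; bids=[#3:5@100 #1:9@97] asks=[-]
After op 6 [order #6] limit_buy(price=99, qty=7): fills=none; bids=[#3:5@100 #6:7@99 #1:9@97] asks=[-]
After op 7 [order #7] limit_buy(price=99, qty=3): fills=none; bids=[#3:5@100 #6:7@99 #7:3@99 #1:9@97] asks=[-]
After op 8 cancel(order #6): fills=none; bids=[#3:5@100 #7:3@99 #1:9@97] asks=[-]
After op 9 [order #8] market_sell(qty=1): fills=#3x#8:1@100; bids=[#3:4@100 #7:3@99 #1:9@97] asks=[-]

Answer: 2@102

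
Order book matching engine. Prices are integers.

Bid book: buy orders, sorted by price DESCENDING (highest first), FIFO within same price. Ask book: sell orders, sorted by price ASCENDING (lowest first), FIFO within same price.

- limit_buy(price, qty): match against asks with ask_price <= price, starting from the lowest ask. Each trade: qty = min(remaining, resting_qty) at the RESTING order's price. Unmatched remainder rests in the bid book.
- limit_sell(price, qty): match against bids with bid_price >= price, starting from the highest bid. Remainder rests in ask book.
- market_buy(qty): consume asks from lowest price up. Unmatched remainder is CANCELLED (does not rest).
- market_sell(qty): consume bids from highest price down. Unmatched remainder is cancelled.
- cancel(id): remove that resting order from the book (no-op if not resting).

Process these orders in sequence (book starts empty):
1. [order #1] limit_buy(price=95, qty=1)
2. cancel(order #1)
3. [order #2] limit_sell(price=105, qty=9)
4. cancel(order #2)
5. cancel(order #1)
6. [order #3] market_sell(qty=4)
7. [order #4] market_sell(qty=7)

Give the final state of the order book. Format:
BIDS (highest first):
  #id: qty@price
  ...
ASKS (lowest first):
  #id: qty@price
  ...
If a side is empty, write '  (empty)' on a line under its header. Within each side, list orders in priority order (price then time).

After op 1 [order #1] limit_buy(price=95, qty=1): fills=none; bids=[#1:1@95] asks=[-]
After op 2 cancel(order #1): fills=none; bids=[-] asks=[-]
After op 3 [order #2] limit_sell(price=105, qty=9): fills=none; bids=[-] asks=[#2:9@105]
After op 4 cancel(order #2): fills=none; bids=[-] asks=[-]
After op 5 cancel(order #1): fills=none; bids=[-] asks=[-]
After op 6 [order #3] market_sell(qty=4): fills=none; bids=[-] asks=[-]
After op 7 [order #4] market_sell(qty=7): fills=none; bids=[-] asks=[-]

Answer: BIDS (highest first):
  (empty)
ASKS (lowest first):
  (empty)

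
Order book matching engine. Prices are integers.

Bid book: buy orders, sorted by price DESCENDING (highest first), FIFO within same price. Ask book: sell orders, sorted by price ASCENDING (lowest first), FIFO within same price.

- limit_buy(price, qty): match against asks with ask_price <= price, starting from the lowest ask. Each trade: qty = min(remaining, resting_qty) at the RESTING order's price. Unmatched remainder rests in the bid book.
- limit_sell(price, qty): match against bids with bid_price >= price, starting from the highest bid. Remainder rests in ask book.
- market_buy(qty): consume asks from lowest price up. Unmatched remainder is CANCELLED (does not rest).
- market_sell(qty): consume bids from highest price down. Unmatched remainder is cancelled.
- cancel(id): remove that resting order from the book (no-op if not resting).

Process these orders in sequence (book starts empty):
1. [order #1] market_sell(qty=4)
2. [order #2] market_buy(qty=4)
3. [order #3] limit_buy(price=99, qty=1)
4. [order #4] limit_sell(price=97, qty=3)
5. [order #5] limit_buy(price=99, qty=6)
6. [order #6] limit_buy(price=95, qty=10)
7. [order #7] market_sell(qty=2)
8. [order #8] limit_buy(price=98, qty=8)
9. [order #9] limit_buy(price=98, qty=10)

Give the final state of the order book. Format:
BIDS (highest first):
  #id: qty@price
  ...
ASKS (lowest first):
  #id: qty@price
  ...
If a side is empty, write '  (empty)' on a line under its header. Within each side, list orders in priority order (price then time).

After op 1 [order #1] market_sell(qty=4): fills=none; bids=[-] asks=[-]
After op 2 [order #2] market_buy(qty=4): fills=none; bids=[-] asks=[-]
After op 3 [order #3] limit_buy(price=99, qty=1): fills=none; bids=[#3:1@99] asks=[-]
After op 4 [order #4] limit_sell(price=97, qty=3): fills=#3x#4:1@99; bids=[-] asks=[#4:2@97]
After op 5 [order #5] limit_buy(price=99, qty=6): fills=#5x#4:2@97; bids=[#5:4@99] asks=[-]
After op 6 [order #6] limit_buy(price=95, qty=10): fills=none; bids=[#5:4@99 #6:10@95] asks=[-]
After op 7 [order #7] market_sell(qty=2): fills=#5x#7:2@99; bids=[#5:2@99 #6:10@95] asks=[-]
After op 8 [order #8] limit_buy(price=98, qty=8): fills=none; bids=[#5:2@99 #8:8@98 #6:10@95] asks=[-]
After op 9 [order #9] limit_buy(price=98, qty=10): fills=none; bids=[#5:2@99 #8:8@98 #9:10@98 #6:10@95] asks=[-]

Answer: BIDS (highest first):
  #5: 2@99
  #8: 8@98
  #9: 10@98
  #6: 10@95
ASKS (lowest first):
  (empty)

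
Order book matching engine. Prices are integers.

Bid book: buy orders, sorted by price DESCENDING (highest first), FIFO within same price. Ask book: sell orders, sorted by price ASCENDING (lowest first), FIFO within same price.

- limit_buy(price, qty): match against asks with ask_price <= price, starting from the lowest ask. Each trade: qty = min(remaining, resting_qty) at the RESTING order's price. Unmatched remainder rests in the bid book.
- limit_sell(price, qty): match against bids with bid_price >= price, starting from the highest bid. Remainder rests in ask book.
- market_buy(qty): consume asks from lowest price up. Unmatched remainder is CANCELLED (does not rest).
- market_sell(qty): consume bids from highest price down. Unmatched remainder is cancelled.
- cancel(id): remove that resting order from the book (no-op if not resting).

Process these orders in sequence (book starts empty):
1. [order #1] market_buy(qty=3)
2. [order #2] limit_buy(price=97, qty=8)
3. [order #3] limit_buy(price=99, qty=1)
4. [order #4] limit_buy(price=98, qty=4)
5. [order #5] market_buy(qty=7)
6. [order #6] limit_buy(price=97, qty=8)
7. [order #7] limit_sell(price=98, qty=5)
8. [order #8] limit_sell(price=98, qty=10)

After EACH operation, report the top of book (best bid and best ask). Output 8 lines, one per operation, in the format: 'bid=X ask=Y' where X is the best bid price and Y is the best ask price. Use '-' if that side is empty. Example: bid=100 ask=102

After op 1 [order #1] market_buy(qty=3): fills=none; bids=[-] asks=[-]
After op 2 [order #2] limit_buy(price=97, qty=8): fills=none; bids=[#2:8@97] asks=[-]
After op 3 [order #3] limit_buy(price=99, qty=1): fills=none; bids=[#3:1@99 #2:8@97] asks=[-]
After op 4 [order #4] limit_buy(price=98, qty=4): fills=none; bids=[#3:1@99 #4:4@98 #2:8@97] asks=[-]
After op 5 [order #5] market_buy(qty=7): fills=none; bids=[#3:1@99 #4:4@98 #2:8@97] asks=[-]
After op 6 [order #6] limit_buy(price=97, qty=8): fills=none; bids=[#3:1@99 #4:4@98 #2:8@97 #6:8@97] asks=[-]
After op 7 [order #7] limit_sell(price=98, qty=5): fills=#3x#7:1@99 #4x#7:4@98; bids=[#2:8@97 #6:8@97] asks=[-]
After op 8 [order #8] limit_sell(price=98, qty=10): fills=none; bids=[#2:8@97 #6:8@97] asks=[#8:10@98]

Answer: bid=- ask=-
bid=97 ask=-
bid=99 ask=-
bid=99 ask=-
bid=99 ask=-
bid=99 ask=-
bid=97 ask=-
bid=97 ask=98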